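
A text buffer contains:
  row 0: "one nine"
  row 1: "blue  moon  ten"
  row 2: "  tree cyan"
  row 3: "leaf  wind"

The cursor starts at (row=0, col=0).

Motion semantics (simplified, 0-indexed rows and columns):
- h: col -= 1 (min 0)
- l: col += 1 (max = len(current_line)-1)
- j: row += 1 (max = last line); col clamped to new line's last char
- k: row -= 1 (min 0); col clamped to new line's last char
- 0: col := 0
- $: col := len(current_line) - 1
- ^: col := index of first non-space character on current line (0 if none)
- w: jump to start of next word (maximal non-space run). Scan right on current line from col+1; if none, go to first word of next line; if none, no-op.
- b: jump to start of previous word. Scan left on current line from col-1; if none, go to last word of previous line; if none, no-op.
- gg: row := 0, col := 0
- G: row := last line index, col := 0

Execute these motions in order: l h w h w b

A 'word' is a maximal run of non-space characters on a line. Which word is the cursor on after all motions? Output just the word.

Answer: one

Derivation:
After 1 (l): row=0 col=1 char='n'
After 2 (h): row=0 col=0 char='o'
After 3 (w): row=0 col=4 char='n'
After 4 (h): row=0 col=3 char='_'
After 5 (w): row=0 col=4 char='n'
After 6 (b): row=0 col=0 char='o'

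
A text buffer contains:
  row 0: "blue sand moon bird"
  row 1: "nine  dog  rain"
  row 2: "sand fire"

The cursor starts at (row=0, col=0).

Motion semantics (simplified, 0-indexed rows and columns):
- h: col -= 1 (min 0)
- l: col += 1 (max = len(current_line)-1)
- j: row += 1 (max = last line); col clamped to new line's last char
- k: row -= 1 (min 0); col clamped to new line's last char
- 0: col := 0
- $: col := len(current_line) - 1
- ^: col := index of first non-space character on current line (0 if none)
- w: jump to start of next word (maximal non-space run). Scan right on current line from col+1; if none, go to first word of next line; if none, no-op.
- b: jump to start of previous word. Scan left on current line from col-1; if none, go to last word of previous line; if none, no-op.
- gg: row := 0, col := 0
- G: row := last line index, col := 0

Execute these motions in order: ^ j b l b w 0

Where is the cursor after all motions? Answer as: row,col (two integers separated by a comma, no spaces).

After 1 (^): row=0 col=0 char='b'
After 2 (j): row=1 col=0 char='n'
After 3 (b): row=0 col=15 char='b'
After 4 (l): row=0 col=16 char='i'
After 5 (b): row=0 col=15 char='b'
After 6 (w): row=1 col=0 char='n'
After 7 (0): row=1 col=0 char='n'

Answer: 1,0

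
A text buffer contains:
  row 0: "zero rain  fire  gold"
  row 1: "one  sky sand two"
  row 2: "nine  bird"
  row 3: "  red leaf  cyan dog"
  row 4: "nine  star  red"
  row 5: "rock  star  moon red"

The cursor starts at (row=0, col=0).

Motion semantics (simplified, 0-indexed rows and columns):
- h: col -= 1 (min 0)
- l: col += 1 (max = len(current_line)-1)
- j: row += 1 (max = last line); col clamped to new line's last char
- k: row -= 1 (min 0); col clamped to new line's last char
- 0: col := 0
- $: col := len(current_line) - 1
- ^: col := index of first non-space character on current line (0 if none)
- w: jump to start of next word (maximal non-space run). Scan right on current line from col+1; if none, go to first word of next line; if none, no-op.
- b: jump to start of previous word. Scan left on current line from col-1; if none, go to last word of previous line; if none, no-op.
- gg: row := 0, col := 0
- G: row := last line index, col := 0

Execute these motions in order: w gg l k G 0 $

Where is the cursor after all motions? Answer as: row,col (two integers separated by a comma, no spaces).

After 1 (w): row=0 col=5 char='r'
After 2 (gg): row=0 col=0 char='z'
After 3 (l): row=0 col=1 char='e'
After 4 (k): row=0 col=1 char='e'
After 5 (G): row=5 col=0 char='r'
After 6 (0): row=5 col=0 char='r'
After 7 ($): row=5 col=19 char='d'

Answer: 5,19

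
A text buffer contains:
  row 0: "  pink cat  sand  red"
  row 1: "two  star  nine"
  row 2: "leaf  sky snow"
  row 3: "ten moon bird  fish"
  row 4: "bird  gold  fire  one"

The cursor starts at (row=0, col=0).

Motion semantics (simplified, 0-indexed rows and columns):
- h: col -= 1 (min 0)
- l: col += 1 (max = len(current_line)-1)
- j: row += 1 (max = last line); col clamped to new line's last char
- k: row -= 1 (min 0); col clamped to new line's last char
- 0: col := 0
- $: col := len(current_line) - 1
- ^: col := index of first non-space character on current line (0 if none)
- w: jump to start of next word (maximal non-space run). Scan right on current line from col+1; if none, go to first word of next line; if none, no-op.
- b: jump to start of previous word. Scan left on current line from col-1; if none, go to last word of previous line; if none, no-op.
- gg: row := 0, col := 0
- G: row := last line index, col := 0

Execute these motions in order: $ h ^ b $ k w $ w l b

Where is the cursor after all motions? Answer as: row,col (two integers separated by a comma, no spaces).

Answer: 2,0

Derivation:
After 1 ($): row=0 col=20 char='d'
After 2 (h): row=0 col=19 char='e'
After 3 (^): row=0 col=2 char='p'
After 4 (b): row=0 col=2 char='p'
After 5 ($): row=0 col=20 char='d'
After 6 (k): row=0 col=20 char='d'
After 7 (w): row=1 col=0 char='t'
After 8 ($): row=1 col=14 char='e'
After 9 (w): row=2 col=0 char='l'
After 10 (l): row=2 col=1 char='e'
After 11 (b): row=2 col=0 char='l'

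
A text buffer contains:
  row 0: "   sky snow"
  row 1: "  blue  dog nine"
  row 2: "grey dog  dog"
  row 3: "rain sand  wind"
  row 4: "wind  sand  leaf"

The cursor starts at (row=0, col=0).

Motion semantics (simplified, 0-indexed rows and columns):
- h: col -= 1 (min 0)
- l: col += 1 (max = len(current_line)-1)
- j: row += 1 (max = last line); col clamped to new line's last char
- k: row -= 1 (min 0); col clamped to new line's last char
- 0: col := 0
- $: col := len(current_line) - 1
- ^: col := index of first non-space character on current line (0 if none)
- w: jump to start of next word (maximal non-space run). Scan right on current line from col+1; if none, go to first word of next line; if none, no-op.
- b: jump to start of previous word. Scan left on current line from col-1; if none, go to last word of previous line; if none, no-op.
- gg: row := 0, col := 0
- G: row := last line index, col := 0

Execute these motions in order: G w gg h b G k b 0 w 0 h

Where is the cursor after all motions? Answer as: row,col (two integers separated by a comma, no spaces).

After 1 (G): row=4 col=0 char='w'
After 2 (w): row=4 col=6 char='s'
After 3 (gg): row=0 col=0 char='_'
After 4 (h): row=0 col=0 char='_'
After 5 (b): row=0 col=0 char='_'
After 6 (G): row=4 col=0 char='w'
After 7 (k): row=3 col=0 char='r'
After 8 (b): row=2 col=10 char='d'
After 9 (0): row=2 col=0 char='g'
After 10 (w): row=2 col=5 char='d'
After 11 (0): row=2 col=0 char='g'
After 12 (h): row=2 col=0 char='g'

Answer: 2,0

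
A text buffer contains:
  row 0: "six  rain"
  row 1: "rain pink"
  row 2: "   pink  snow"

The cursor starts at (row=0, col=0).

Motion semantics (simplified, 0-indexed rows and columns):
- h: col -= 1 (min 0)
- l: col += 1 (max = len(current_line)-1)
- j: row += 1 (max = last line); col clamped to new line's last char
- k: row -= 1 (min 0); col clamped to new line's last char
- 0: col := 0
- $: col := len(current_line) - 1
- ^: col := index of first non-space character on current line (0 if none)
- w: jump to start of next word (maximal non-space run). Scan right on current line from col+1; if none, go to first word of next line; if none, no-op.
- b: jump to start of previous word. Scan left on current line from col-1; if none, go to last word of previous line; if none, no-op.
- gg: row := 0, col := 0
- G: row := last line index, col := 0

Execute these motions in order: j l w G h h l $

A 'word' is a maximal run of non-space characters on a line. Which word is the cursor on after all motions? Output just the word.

Answer: snow

Derivation:
After 1 (j): row=1 col=0 char='r'
After 2 (l): row=1 col=1 char='a'
After 3 (w): row=1 col=5 char='p'
After 4 (G): row=2 col=0 char='_'
After 5 (h): row=2 col=0 char='_'
After 6 (h): row=2 col=0 char='_'
After 7 (l): row=2 col=1 char='_'
After 8 ($): row=2 col=12 char='w'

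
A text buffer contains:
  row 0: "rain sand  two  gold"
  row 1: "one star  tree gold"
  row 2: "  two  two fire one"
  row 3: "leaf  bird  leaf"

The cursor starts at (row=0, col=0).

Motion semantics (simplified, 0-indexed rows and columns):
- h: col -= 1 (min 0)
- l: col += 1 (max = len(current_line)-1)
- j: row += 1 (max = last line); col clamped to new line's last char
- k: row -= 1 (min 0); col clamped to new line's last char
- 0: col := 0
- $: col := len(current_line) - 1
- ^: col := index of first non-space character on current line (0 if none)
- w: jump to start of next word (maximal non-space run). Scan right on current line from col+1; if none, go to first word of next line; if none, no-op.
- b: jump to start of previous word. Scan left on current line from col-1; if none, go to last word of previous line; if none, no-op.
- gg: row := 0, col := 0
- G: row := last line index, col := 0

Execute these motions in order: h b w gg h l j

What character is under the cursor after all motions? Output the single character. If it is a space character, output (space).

After 1 (h): row=0 col=0 char='r'
After 2 (b): row=0 col=0 char='r'
After 3 (w): row=0 col=5 char='s'
After 4 (gg): row=0 col=0 char='r'
After 5 (h): row=0 col=0 char='r'
After 6 (l): row=0 col=1 char='a'
After 7 (j): row=1 col=1 char='n'

Answer: n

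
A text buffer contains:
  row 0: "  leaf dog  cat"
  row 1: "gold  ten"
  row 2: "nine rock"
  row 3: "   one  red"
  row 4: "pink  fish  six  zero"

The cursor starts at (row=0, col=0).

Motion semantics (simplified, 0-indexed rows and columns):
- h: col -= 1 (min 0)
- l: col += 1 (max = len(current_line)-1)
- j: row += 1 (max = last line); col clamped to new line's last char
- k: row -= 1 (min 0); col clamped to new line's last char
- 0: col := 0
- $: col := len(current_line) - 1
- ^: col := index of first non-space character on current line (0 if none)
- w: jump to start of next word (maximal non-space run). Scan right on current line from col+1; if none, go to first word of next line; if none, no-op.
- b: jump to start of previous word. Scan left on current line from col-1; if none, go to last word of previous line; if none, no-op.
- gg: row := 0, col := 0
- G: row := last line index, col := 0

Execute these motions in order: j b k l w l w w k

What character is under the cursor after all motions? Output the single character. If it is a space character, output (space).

Answer: g

Derivation:
After 1 (j): row=1 col=0 char='g'
After 2 (b): row=0 col=12 char='c'
After 3 (k): row=0 col=12 char='c'
After 4 (l): row=0 col=13 char='a'
After 5 (w): row=1 col=0 char='g'
After 6 (l): row=1 col=1 char='o'
After 7 (w): row=1 col=6 char='t'
After 8 (w): row=2 col=0 char='n'
After 9 (k): row=1 col=0 char='g'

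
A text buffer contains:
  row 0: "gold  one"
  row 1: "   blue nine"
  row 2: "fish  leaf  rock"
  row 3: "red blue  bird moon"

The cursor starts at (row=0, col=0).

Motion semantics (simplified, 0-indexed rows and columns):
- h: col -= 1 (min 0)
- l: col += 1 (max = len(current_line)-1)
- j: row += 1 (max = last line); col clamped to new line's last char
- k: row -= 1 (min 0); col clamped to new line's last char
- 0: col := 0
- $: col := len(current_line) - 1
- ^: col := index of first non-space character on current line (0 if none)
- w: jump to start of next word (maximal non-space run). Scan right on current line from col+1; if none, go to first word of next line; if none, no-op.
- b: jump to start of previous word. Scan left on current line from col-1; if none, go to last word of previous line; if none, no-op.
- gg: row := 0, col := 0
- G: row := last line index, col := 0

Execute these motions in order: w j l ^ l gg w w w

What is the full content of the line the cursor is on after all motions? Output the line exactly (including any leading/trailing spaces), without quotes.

After 1 (w): row=0 col=6 char='o'
After 2 (j): row=1 col=6 char='e'
After 3 (l): row=1 col=7 char='_'
After 4 (^): row=1 col=3 char='b'
After 5 (l): row=1 col=4 char='l'
After 6 (gg): row=0 col=0 char='g'
After 7 (w): row=0 col=6 char='o'
After 8 (w): row=1 col=3 char='b'
After 9 (w): row=1 col=8 char='n'

Answer:    blue nine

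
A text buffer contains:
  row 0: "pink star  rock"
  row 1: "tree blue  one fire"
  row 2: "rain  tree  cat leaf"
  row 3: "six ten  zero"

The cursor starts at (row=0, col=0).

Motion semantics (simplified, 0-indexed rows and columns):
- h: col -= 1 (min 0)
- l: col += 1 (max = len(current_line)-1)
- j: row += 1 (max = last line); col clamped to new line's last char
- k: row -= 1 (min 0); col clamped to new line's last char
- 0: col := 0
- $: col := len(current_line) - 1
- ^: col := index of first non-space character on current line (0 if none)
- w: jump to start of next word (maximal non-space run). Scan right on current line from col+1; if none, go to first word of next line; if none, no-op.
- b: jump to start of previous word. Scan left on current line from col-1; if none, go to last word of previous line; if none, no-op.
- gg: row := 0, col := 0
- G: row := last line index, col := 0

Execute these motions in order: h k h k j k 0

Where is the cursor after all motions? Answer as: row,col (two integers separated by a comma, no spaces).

After 1 (h): row=0 col=0 char='p'
After 2 (k): row=0 col=0 char='p'
After 3 (h): row=0 col=0 char='p'
After 4 (k): row=0 col=0 char='p'
After 5 (j): row=1 col=0 char='t'
After 6 (k): row=0 col=0 char='p'
After 7 (0): row=0 col=0 char='p'

Answer: 0,0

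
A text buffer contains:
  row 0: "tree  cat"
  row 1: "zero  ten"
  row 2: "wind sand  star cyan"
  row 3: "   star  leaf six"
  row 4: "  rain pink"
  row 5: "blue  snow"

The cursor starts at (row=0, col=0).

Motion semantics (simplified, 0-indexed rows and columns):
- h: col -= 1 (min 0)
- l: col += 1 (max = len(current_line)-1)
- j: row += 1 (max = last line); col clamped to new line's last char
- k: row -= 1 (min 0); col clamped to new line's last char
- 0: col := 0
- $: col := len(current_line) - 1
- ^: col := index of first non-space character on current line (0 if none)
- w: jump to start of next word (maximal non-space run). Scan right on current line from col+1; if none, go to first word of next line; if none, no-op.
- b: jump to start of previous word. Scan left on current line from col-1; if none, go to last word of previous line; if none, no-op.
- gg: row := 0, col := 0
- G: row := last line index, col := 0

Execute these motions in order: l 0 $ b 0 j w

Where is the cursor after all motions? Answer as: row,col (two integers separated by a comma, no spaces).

After 1 (l): row=0 col=1 char='r'
After 2 (0): row=0 col=0 char='t'
After 3 ($): row=0 col=8 char='t'
After 4 (b): row=0 col=6 char='c'
After 5 (0): row=0 col=0 char='t'
After 6 (j): row=1 col=0 char='z'
After 7 (w): row=1 col=6 char='t'

Answer: 1,6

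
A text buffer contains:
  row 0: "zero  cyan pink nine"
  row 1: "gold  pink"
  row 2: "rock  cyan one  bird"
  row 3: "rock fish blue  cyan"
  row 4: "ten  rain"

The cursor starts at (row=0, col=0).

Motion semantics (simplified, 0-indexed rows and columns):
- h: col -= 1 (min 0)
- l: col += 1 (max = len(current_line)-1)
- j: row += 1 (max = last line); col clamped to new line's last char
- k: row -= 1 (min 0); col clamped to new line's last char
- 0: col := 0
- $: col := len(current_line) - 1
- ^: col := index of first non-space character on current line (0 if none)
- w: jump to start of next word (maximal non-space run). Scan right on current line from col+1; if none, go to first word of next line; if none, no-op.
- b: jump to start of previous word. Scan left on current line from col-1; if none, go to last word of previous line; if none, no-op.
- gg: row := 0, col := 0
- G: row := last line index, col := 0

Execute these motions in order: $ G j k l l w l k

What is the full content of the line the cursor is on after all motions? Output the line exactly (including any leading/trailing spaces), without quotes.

Answer: rock  cyan one  bird

Derivation:
After 1 ($): row=0 col=19 char='e'
After 2 (G): row=4 col=0 char='t'
After 3 (j): row=4 col=0 char='t'
After 4 (k): row=3 col=0 char='r'
After 5 (l): row=3 col=1 char='o'
After 6 (l): row=3 col=2 char='c'
After 7 (w): row=3 col=5 char='f'
After 8 (l): row=3 col=6 char='i'
After 9 (k): row=2 col=6 char='c'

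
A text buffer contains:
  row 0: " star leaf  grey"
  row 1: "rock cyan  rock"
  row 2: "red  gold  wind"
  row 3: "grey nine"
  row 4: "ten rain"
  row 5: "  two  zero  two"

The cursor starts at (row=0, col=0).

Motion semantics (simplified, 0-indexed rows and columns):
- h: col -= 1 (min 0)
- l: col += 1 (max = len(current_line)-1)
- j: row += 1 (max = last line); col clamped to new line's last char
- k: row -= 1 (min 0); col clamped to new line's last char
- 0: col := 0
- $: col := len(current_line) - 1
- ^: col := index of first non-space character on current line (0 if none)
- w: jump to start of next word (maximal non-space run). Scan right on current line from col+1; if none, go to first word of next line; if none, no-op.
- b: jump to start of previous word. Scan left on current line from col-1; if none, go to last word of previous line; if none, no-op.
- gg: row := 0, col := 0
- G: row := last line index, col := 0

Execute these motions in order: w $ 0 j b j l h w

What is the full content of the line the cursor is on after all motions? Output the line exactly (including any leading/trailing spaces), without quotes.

After 1 (w): row=0 col=1 char='s'
After 2 ($): row=0 col=15 char='y'
After 3 (0): row=0 col=0 char='_'
After 4 (j): row=1 col=0 char='r'
After 5 (b): row=0 col=12 char='g'
After 6 (j): row=1 col=12 char='o'
After 7 (l): row=1 col=13 char='c'
After 8 (h): row=1 col=12 char='o'
After 9 (w): row=2 col=0 char='r'

Answer: red  gold  wind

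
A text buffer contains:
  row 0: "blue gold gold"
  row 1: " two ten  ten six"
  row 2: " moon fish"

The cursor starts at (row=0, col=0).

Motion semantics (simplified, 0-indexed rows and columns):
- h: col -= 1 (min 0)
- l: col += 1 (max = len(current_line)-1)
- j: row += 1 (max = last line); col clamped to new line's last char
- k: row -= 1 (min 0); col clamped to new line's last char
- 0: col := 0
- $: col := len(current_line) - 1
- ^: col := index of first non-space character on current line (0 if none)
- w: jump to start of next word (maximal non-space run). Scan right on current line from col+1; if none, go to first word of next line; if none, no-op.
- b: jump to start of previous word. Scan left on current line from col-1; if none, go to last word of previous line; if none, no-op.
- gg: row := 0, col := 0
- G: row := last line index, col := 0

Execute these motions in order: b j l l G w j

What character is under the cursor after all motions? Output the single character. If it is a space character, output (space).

After 1 (b): row=0 col=0 char='b'
After 2 (j): row=1 col=0 char='_'
After 3 (l): row=1 col=1 char='t'
After 4 (l): row=1 col=2 char='w'
After 5 (G): row=2 col=0 char='_'
After 6 (w): row=2 col=1 char='m'
After 7 (j): row=2 col=1 char='m'

Answer: m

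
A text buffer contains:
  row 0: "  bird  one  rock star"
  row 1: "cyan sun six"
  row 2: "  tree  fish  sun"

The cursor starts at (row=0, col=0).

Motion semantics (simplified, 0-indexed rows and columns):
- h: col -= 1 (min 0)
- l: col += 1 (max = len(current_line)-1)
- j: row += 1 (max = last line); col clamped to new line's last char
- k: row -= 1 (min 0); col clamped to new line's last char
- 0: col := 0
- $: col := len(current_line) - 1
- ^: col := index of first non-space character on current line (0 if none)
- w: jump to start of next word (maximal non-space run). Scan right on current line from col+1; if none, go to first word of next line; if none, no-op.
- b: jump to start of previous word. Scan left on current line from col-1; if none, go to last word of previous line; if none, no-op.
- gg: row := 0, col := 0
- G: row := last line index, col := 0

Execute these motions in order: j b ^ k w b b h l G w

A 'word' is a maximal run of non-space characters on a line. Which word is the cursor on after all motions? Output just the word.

Answer: tree

Derivation:
After 1 (j): row=1 col=0 char='c'
After 2 (b): row=0 col=18 char='s'
After 3 (^): row=0 col=2 char='b'
After 4 (k): row=0 col=2 char='b'
After 5 (w): row=0 col=8 char='o'
After 6 (b): row=0 col=2 char='b'
After 7 (b): row=0 col=2 char='b'
After 8 (h): row=0 col=1 char='_'
After 9 (l): row=0 col=2 char='b'
After 10 (G): row=2 col=0 char='_'
After 11 (w): row=2 col=2 char='t'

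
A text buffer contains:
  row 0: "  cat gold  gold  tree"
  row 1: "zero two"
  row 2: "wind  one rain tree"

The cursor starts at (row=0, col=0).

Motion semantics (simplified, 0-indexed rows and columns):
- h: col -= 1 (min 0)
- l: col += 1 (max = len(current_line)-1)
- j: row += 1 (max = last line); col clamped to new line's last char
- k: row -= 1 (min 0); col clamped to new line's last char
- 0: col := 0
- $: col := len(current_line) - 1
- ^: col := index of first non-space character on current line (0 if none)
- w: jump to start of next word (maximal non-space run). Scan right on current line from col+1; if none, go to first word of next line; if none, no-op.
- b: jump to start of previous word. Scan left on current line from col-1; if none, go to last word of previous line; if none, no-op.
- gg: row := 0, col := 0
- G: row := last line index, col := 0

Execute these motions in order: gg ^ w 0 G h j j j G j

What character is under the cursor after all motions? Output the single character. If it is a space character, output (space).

After 1 (gg): row=0 col=0 char='_'
After 2 (^): row=0 col=2 char='c'
After 3 (w): row=0 col=6 char='g'
After 4 (0): row=0 col=0 char='_'
After 5 (G): row=2 col=0 char='w'
After 6 (h): row=2 col=0 char='w'
After 7 (j): row=2 col=0 char='w'
After 8 (j): row=2 col=0 char='w'
After 9 (j): row=2 col=0 char='w'
After 10 (G): row=2 col=0 char='w'
After 11 (j): row=2 col=0 char='w'

Answer: w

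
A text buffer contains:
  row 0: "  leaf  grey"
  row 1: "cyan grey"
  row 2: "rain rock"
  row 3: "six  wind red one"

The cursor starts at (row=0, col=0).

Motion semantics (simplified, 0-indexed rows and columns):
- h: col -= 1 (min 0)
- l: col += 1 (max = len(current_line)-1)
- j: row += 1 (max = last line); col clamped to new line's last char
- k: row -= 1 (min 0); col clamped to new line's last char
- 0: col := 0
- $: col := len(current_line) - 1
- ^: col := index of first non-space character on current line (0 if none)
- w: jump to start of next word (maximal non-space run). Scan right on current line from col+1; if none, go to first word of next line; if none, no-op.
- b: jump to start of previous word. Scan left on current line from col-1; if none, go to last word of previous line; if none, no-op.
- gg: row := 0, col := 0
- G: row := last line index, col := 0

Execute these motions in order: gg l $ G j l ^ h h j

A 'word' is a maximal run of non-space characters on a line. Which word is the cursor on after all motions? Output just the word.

After 1 (gg): row=0 col=0 char='_'
After 2 (l): row=0 col=1 char='_'
After 3 ($): row=0 col=11 char='y'
After 4 (G): row=3 col=0 char='s'
After 5 (j): row=3 col=0 char='s'
After 6 (l): row=3 col=1 char='i'
After 7 (^): row=3 col=0 char='s'
After 8 (h): row=3 col=0 char='s'
After 9 (h): row=3 col=0 char='s'
After 10 (j): row=3 col=0 char='s'

Answer: six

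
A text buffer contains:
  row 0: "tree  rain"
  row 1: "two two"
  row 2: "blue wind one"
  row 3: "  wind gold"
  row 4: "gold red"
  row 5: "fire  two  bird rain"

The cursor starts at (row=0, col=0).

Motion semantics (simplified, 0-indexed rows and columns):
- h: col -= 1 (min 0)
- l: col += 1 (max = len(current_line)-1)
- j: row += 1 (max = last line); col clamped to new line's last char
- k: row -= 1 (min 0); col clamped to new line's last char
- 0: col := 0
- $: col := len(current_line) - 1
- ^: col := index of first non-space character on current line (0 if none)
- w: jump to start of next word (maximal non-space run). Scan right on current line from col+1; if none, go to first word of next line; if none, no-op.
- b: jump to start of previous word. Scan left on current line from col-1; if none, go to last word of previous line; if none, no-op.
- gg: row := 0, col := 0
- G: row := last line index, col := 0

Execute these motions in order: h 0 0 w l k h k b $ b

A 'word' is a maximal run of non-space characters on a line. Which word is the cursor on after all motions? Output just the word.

Answer: rain

Derivation:
After 1 (h): row=0 col=0 char='t'
After 2 (0): row=0 col=0 char='t'
After 3 (0): row=0 col=0 char='t'
After 4 (w): row=0 col=6 char='r'
After 5 (l): row=0 col=7 char='a'
After 6 (k): row=0 col=7 char='a'
After 7 (h): row=0 col=6 char='r'
After 8 (k): row=0 col=6 char='r'
After 9 (b): row=0 col=0 char='t'
After 10 ($): row=0 col=9 char='n'
After 11 (b): row=0 col=6 char='r'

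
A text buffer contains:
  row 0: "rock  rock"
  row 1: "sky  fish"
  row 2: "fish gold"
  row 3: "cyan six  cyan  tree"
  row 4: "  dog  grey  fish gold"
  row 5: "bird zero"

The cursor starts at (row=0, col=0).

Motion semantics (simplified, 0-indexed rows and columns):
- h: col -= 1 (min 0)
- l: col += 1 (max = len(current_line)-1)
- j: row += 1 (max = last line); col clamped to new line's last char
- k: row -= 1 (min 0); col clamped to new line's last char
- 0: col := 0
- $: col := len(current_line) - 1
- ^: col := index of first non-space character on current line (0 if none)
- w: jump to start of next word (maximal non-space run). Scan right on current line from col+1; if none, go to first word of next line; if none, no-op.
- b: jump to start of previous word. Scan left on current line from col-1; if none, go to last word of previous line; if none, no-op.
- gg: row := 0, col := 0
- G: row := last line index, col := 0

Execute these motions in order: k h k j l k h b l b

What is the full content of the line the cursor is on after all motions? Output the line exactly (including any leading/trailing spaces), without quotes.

After 1 (k): row=0 col=0 char='r'
After 2 (h): row=0 col=0 char='r'
After 3 (k): row=0 col=0 char='r'
After 4 (j): row=1 col=0 char='s'
After 5 (l): row=1 col=1 char='k'
After 6 (k): row=0 col=1 char='o'
After 7 (h): row=0 col=0 char='r'
After 8 (b): row=0 col=0 char='r'
After 9 (l): row=0 col=1 char='o'
After 10 (b): row=0 col=0 char='r'

Answer: rock  rock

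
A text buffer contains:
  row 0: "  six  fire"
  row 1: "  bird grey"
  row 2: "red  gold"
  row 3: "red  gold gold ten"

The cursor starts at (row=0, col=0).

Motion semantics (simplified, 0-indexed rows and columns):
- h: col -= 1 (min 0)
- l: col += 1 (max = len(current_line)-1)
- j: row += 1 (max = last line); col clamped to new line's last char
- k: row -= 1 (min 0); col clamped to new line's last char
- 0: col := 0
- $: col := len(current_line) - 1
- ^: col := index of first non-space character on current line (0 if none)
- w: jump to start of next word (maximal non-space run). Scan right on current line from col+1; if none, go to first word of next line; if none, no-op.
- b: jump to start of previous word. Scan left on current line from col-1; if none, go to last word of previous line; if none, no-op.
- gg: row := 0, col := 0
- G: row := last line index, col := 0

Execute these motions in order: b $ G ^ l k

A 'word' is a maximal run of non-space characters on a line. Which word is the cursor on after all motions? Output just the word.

Answer: red

Derivation:
After 1 (b): row=0 col=0 char='_'
After 2 ($): row=0 col=10 char='e'
After 3 (G): row=3 col=0 char='r'
After 4 (^): row=3 col=0 char='r'
After 5 (l): row=3 col=1 char='e'
After 6 (k): row=2 col=1 char='e'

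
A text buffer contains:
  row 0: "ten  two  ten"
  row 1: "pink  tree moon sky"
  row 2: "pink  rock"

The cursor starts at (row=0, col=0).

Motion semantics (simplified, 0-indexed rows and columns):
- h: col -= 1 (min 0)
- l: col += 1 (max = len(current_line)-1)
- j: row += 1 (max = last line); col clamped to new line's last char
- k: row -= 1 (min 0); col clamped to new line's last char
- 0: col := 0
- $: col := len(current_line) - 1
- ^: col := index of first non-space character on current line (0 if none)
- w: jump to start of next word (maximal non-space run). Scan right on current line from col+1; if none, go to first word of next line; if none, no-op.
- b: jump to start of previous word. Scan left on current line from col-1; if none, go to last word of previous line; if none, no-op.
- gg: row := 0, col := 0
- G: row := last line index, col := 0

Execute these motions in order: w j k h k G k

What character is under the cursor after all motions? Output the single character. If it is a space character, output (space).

Answer: p

Derivation:
After 1 (w): row=0 col=5 char='t'
After 2 (j): row=1 col=5 char='_'
After 3 (k): row=0 col=5 char='t'
After 4 (h): row=0 col=4 char='_'
After 5 (k): row=0 col=4 char='_'
After 6 (G): row=2 col=0 char='p'
After 7 (k): row=1 col=0 char='p'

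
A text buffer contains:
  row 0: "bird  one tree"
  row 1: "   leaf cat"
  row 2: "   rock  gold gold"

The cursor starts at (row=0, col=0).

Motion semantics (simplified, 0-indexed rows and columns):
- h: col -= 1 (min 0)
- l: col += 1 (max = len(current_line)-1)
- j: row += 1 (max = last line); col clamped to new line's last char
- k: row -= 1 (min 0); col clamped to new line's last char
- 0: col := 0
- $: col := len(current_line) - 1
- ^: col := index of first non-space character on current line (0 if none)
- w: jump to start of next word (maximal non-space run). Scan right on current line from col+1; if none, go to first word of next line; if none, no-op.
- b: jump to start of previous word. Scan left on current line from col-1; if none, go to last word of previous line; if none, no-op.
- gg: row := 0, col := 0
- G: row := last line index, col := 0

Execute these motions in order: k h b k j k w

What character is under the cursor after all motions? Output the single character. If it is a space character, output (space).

After 1 (k): row=0 col=0 char='b'
After 2 (h): row=0 col=0 char='b'
After 3 (b): row=0 col=0 char='b'
After 4 (k): row=0 col=0 char='b'
After 5 (j): row=1 col=0 char='_'
After 6 (k): row=0 col=0 char='b'
After 7 (w): row=0 col=6 char='o'

Answer: o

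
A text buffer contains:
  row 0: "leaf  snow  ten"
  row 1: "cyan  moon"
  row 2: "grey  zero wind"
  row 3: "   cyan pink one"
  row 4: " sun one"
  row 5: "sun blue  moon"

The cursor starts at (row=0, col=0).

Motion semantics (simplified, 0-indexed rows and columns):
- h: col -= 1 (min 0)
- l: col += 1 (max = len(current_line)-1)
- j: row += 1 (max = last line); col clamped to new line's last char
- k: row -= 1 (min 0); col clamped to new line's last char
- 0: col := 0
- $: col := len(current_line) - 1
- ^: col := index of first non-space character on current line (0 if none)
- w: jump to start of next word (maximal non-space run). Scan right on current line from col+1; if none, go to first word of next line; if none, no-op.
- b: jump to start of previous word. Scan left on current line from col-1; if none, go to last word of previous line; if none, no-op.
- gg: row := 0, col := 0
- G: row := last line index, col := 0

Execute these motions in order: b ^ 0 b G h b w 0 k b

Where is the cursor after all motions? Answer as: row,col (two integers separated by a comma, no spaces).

Answer: 3,13

Derivation:
After 1 (b): row=0 col=0 char='l'
After 2 (^): row=0 col=0 char='l'
After 3 (0): row=0 col=0 char='l'
After 4 (b): row=0 col=0 char='l'
After 5 (G): row=5 col=0 char='s'
After 6 (h): row=5 col=0 char='s'
After 7 (b): row=4 col=5 char='o'
After 8 (w): row=5 col=0 char='s'
After 9 (0): row=5 col=0 char='s'
After 10 (k): row=4 col=0 char='_'
After 11 (b): row=3 col=13 char='o'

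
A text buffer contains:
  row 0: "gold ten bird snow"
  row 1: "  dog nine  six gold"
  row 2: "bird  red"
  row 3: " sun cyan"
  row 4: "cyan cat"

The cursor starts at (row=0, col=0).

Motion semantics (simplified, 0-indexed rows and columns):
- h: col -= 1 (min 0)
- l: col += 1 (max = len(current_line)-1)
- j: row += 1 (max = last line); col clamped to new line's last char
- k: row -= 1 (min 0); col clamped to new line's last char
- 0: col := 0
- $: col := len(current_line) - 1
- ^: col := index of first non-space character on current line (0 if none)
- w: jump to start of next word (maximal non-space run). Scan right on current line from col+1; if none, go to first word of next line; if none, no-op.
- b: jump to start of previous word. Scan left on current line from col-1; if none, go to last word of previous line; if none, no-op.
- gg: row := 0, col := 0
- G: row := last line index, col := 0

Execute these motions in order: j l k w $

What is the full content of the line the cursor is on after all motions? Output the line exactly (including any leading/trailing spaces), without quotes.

After 1 (j): row=1 col=0 char='_'
After 2 (l): row=1 col=1 char='_'
After 3 (k): row=0 col=1 char='o'
After 4 (w): row=0 col=5 char='t'
After 5 ($): row=0 col=17 char='w'

Answer: gold ten bird snow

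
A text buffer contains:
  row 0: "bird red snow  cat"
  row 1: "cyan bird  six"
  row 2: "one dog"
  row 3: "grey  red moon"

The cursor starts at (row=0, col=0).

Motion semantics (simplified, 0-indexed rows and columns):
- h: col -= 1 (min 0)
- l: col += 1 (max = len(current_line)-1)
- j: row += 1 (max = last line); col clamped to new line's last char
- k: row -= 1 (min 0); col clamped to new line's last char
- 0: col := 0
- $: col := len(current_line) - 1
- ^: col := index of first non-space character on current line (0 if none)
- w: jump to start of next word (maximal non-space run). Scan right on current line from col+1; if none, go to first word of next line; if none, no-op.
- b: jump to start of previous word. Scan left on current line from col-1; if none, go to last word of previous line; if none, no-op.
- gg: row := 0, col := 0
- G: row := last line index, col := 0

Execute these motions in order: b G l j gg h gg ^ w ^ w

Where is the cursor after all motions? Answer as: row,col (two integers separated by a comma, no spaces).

After 1 (b): row=0 col=0 char='b'
After 2 (G): row=3 col=0 char='g'
After 3 (l): row=3 col=1 char='r'
After 4 (j): row=3 col=1 char='r'
After 5 (gg): row=0 col=0 char='b'
After 6 (h): row=0 col=0 char='b'
After 7 (gg): row=0 col=0 char='b'
After 8 (^): row=0 col=0 char='b'
After 9 (w): row=0 col=5 char='r'
After 10 (^): row=0 col=0 char='b'
After 11 (w): row=0 col=5 char='r'

Answer: 0,5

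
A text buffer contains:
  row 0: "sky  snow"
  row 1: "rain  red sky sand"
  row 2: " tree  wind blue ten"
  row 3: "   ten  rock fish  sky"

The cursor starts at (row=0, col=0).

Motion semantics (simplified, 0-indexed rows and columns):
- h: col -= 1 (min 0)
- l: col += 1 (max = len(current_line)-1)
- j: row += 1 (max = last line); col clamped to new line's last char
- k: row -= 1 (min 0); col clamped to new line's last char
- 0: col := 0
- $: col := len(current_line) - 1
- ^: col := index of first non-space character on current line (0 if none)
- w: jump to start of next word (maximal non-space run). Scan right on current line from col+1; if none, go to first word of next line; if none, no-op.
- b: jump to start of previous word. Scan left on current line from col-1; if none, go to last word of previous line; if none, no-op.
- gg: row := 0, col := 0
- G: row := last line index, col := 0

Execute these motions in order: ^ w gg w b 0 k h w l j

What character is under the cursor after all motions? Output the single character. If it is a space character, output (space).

Answer: r

Derivation:
After 1 (^): row=0 col=0 char='s'
After 2 (w): row=0 col=5 char='s'
After 3 (gg): row=0 col=0 char='s'
After 4 (w): row=0 col=5 char='s'
After 5 (b): row=0 col=0 char='s'
After 6 (0): row=0 col=0 char='s'
After 7 (k): row=0 col=0 char='s'
After 8 (h): row=0 col=0 char='s'
After 9 (w): row=0 col=5 char='s'
After 10 (l): row=0 col=6 char='n'
After 11 (j): row=1 col=6 char='r'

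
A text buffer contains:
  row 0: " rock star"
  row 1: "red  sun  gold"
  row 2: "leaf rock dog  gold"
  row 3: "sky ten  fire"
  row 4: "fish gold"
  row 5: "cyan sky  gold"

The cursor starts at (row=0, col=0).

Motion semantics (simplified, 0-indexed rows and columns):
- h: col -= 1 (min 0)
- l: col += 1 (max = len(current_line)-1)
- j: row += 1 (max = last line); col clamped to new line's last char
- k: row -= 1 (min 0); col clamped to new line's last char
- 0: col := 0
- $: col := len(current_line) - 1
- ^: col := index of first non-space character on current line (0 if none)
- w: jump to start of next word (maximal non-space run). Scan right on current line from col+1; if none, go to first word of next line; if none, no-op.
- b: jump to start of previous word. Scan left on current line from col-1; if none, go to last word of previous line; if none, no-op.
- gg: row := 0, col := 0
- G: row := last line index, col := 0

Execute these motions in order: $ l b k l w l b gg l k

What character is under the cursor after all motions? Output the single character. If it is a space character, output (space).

After 1 ($): row=0 col=9 char='r'
After 2 (l): row=0 col=9 char='r'
After 3 (b): row=0 col=6 char='s'
After 4 (k): row=0 col=6 char='s'
After 5 (l): row=0 col=7 char='t'
After 6 (w): row=1 col=0 char='r'
After 7 (l): row=1 col=1 char='e'
After 8 (b): row=1 col=0 char='r'
After 9 (gg): row=0 col=0 char='_'
After 10 (l): row=0 col=1 char='r'
After 11 (k): row=0 col=1 char='r'

Answer: r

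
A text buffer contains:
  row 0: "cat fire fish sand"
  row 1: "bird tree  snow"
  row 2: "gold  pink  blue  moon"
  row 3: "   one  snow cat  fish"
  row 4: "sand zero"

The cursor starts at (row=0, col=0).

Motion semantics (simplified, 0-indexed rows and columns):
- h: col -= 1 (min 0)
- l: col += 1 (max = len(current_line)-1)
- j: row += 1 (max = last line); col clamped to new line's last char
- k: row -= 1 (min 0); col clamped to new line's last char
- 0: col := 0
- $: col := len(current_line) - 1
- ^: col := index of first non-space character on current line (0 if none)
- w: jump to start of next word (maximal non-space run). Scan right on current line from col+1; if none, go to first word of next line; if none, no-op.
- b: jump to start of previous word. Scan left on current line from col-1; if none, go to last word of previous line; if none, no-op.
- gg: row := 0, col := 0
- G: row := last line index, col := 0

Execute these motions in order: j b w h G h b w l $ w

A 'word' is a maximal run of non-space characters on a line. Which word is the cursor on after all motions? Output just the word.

After 1 (j): row=1 col=0 char='b'
After 2 (b): row=0 col=14 char='s'
After 3 (w): row=1 col=0 char='b'
After 4 (h): row=1 col=0 char='b'
After 5 (G): row=4 col=0 char='s'
After 6 (h): row=4 col=0 char='s'
After 7 (b): row=3 col=18 char='f'
After 8 (w): row=4 col=0 char='s'
After 9 (l): row=4 col=1 char='a'
After 10 ($): row=4 col=8 char='o'
After 11 (w): row=4 col=8 char='o'

Answer: zero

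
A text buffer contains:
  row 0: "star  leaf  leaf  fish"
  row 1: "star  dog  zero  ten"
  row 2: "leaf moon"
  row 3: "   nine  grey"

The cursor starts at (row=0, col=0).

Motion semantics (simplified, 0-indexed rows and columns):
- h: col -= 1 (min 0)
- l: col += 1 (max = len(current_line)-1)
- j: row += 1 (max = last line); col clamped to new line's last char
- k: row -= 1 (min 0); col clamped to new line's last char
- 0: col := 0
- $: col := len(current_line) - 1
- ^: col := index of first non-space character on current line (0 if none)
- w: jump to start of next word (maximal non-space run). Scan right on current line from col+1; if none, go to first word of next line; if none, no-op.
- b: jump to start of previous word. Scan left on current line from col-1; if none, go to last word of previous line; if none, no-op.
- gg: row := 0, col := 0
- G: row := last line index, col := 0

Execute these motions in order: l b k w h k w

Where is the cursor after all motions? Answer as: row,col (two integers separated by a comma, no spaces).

Answer: 0,6

Derivation:
After 1 (l): row=0 col=1 char='t'
After 2 (b): row=0 col=0 char='s'
After 3 (k): row=0 col=0 char='s'
After 4 (w): row=0 col=6 char='l'
After 5 (h): row=0 col=5 char='_'
After 6 (k): row=0 col=5 char='_'
After 7 (w): row=0 col=6 char='l'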